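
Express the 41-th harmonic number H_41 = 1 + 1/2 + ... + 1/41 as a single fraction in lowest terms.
H_41 = 85691034670497533/19914562703599200

Direct summation: H_41 = 1 + 1/2 + ... + 1/41. The least common denominator is lcm(1, ..., 41) = 219060189739591200; over this denominator the numerator is 219060189739591200 + 109530094869795600 + 73020063246530400 + 54765047434897800 + 43812037947918240 + 36510031623265200 + 31294312819941600 + 27382523717448900 + 24340021082176800 + 21906018973959120 + 19914562703599200 + 18255015811632600 + 16850783826122400 + 15647156409970800 + 14604012649306080 + 13691261858724450 + 12885893514093600 + 12170010541088400 + 11529483670504800 + 10953009486979560 + 10431437606647200 + 9957281351799600 + 9524356075634400 + 9127507905816300 + 8762407589583648 + 8425391913061200 + 8113340360725600 + 7823578204985400 + 7553799646192800 + 7302006324653040 + 7066457733535200 + 6845630929362225 + 6638187567866400 + 6442946757046800 + 6258862563988320 + 6085005270544200 + 5920545668637600 + 5764741835252400 + 5616927942040800 + 5476504743489780 + 5342931457063200 = 942601381375472863, so H_41 = 942601381375472863/219060189739591200; reducing by gcd(942601381375472863, 219060189739591200) = 11 gives 85691034670497533/19914562703599200 ≈ 4.30293. (The PNT-adjacent estimate ln(41) + γ ≈ 4.29079 matches within O(1/n).)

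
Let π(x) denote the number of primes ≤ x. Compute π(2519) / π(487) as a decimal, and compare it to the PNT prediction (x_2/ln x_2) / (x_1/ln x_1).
π(2519)/π(487) = 368/93 ≈ 3.9570;  PNT prediction ≈ 4.0871.

π(487) = 93 and π(2519) = 368, so π(2519)/π(487) ≈ 3.9570. The PNT-predicted ratio is (2519/ln(2519)) / (487/ln(487)) ≈ 4.0871. The two agree to within a few percent, as expected.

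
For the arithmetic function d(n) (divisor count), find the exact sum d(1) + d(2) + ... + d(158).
Σ_{n ≤ 158} d(n) = 826

Compute d(n) for each 1 ≤ n ≤ 158: d(1) = 1, d(2) = 2, d(3) = 2, d(4) = 3, d(5) = 2, d(6) = 4, d(7) = 2, d(8) = 4, d(9) = 3, d(10) = 4, d(11) = 2, d(12) = 6, d(13) = 2, d(14) = 4, d(15) = 4, d(16) = 5, d(17) = 2, d(18) = 6, d(19) = 2, d(20) = 6, d(21) = 4, d(22) = 4, d(23) = 2, d(24) = 8, d(25) = 3, d(26) = 4, d(27) = 4, d(28) = 6, d(29) = 2, d(30) = 8, d(31) = 2, d(32) = 6, d(33) = 4, d(34) = 4, d(35) = 4, d(36) = 9, d(37) = 2, d(38) = 4, d(39) = 4, d(40) = 8, d(41) = 2, d(42) = 8, d(43) = 2, d(44) = 6, d(45) = 6, d(46) = 4, d(47) = 2, d(48) = 10, d(49) = 3, d(50) = 6, d(51) = 4, d(52) = 6, d(53) = 2, d(54) = 8, d(55) = 4, d(56) = 8, d(57) = 4, d(58) = 4, d(59) = 2, d(60) = 12, d(61) = 2, d(62) = 4, d(63) = 6, d(64) = 7, d(65) = 4, d(66) = 8, d(67) = 2, d(68) = 6, d(69) = 4, d(70) = 8, d(71) = 2, d(72) = 12, d(73) = 2, d(74) = 4, d(75) = 6, d(76) = 6, d(77) = 4, d(78) = 8, d(79) = 2, d(80) = 10, d(81) = 5, d(82) = 4, d(83) = 2, d(84) = 12, d(85) = 4, d(86) = 4, d(87) = 4, d(88) = 8, d(89) = 2, d(90) = 12, d(91) = 4, d(92) = 6, d(93) = 4, d(94) = 4, d(95) = 4, d(96) = 12, d(97) = 2, d(98) = 6, d(99) = 6, d(100) = 9, d(101) = 2, d(102) = 8, d(103) = 2, d(104) = 8, d(105) = 8, d(106) = 4, d(107) = 2, d(108) = 12, d(109) = 2, d(110) = 8, d(111) = 4, d(112) = 10, d(113) = 2, d(114) = 8, d(115) = 4, d(116) = 6, d(117) = 6, d(118) = 4, d(119) = 4, d(120) = 16, d(121) = 3, d(122) = 4, d(123) = 4, d(124) = 6, d(125) = 4, d(126) = 12, d(127) = 2, d(128) = 8, d(129) = 4, d(130) = 8, d(131) = 2, d(132) = 12, d(133) = 4, d(134) = 4, d(135) = 8, d(136) = 8, d(137) = 2, d(138) = 8, d(139) = 2, d(140) = 12, d(141) = 4, d(142) = 4, d(143) = 4, d(144) = 15, d(145) = 4, d(146) = 4, d(147) = 6, d(148) = 6, d(149) = 2, d(150) = 12, d(151) = 2, d(152) = 8, d(153) = 6, d(154) = 8, d(155) = 4, d(156) = 12, d(157) = 2, d(158) = 4. Summing all 158 values: 826. (Dirichlet's divisor formula: Σ_{n ≤ x} d(n) = x ln(x) + (2γ − 1) x + O(√x). For x = 158, the asymptotic estimate is ≈ 824.29.)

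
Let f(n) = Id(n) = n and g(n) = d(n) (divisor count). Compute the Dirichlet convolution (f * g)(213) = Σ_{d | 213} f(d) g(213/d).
(Id * d)(213) = 365

Divisors of 213: [1, 3, 71, 213]. For each d | 213:
  d = 1: Id(1) · d(213/1) = 1 · 4 = 4
  d = 3: Id(3) · d(213/3) = 3 · 2 = 6
  d = 71: Id(71) · d(213/71) = 71 · 2 = 142
  d = 213: Id(213) · d(213/213) = 213 · 1 = 213
Summing: (Id * d)(213) = 4 + 6 + 142 + 213 = 365.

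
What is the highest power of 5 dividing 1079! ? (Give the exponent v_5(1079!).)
v_5(1079!) = 267

Legendre's formula: v_p(n!) = Σ_{k ≥ 1} ⌊n / p^k⌋. For p = 5, n = 1079, the terms are:
  ⌊1079/5^1⌋ = ⌊1079/5⌋ = 215
  ⌊1079/5^2⌋ = ⌊1079/25⌋ = 43
  ⌊1079/5^3⌋ = ⌊1079/125⌋ = 8
  ⌊1079/5^4⌋ = ⌊1079/625⌋ = 1
(the next term ⌊1079/5^5⌋ = 0, terminating the sum). Summing: v_5(1079!) = 215 + 43 + 8 + 1 = 267.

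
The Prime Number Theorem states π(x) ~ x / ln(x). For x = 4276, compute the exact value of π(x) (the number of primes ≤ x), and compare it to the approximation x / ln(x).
π(4276) = 587;  x/ln(x) ≈ 511.44;  relative error ≈ 12.87%.

Directly count primes up to 4276: π(4276) = 587. The PNT approximation gives 4276/ln(4276) ≈ 4276/8.36077 ≈ 511.44. Relative error (π(x) − x/ln(x)) / π(x) ≈ 12.87%; the approximation is known to undercount slightly (Li(x) is a better estimate).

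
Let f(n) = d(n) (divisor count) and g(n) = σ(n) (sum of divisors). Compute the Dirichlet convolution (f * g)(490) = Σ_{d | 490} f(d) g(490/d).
(d * σ)(490) = 3040

Divisors of 490: [1, 2, 5, 7, 10, 14, 35, 49, 70, 98, 245, 490]. For each d | 490:
  d = 1: d(1) · σ(490/1) = 1 · 1026 = 1026
  d = 2: d(2) · σ(490/2) = 2 · 342 = 684
  d = 5: d(5) · σ(490/5) = 2 · 171 = 342
  d = 7: d(7) · σ(490/7) = 2 · 144 = 288
  d = 10: d(10) · σ(490/10) = 4 · 57 = 228
  d = 14: d(14) · σ(490/14) = 4 · 48 = 192
  d = 35: d(35) · σ(490/35) = 4 · 24 = 96
  d = 49: d(49) · σ(490/49) = 3 · 18 = 54
  d = 70: d(70) · σ(490/70) = 8 · 8 = 64
  d = 98: d(98) · σ(490/98) = 6 · 6 = 36
  d = 245: d(245) · σ(490/245) = 6 · 3 = 18
  d = 490: d(490) · σ(490/490) = 12 · 1 = 12
Summing: (d * σ)(490) = 1026 + 684 + 342 + 288 + 228 + 192 + 96 + 54 + 64 + 36 + 18 + 12 = 3040.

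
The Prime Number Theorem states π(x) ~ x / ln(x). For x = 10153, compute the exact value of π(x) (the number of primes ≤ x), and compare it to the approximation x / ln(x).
π(10153) = 1246;  x/ln(x) ≈ 1100.53;  relative error ≈ 11.67%.

Directly count primes up to 10153: π(10153) = 1246. The PNT approximation gives 10153/ln(10153) ≈ 10153/9.22552 ≈ 1100.53. Relative error (π(x) − x/ln(x)) / π(x) ≈ 11.67%; the approximation is known to undercount slightly (Li(x) is a better estimate).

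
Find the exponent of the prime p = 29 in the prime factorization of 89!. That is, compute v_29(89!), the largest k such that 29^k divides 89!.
v_29(89!) = 3

Legendre's formula: v_p(n!) = Σ_{k ≥ 1} ⌊n / p^k⌋. For p = 29, n = 89, the terms are:
  ⌊89/29^1⌋ = ⌊89/29⌋ = 3
(the next term ⌊89/29^2⌋ = 0, terminating the sum). Summing: v_29(89!) = 3 = 3.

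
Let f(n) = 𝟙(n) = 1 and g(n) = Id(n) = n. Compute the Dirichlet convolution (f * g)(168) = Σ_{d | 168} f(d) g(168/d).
(𝟙 * Id)(168) = 480

Divisors of 168: [1, 2, 3, 4, 6, 7, 8, 12, 14, 21, 24, 28, 42, 56, 84, 168]. For each d | 168:
  d = 1: 𝟙(1) · Id(168/1) = 1 · 168 = 168
  d = 2: 𝟙(2) · Id(168/2) = 1 · 84 = 84
  d = 3: 𝟙(3) · Id(168/3) = 1 · 56 = 56
  d = 4: 𝟙(4) · Id(168/4) = 1 · 42 = 42
  d = 6: 𝟙(6) · Id(168/6) = 1 · 28 = 28
  d = 7: 𝟙(7) · Id(168/7) = 1 · 24 = 24
  d = 8: 𝟙(8) · Id(168/8) = 1 · 21 = 21
  d = 12: 𝟙(12) · Id(168/12) = 1 · 14 = 14
  d = 14: 𝟙(14) · Id(168/14) = 1 · 12 = 12
  d = 21: 𝟙(21) · Id(168/21) = 1 · 8 = 8
  d = 24: 𝟙(24) · Id(168/24) = 1 · 7 = 7
  d = 28: 𝟙(28) · Id(168/28) = 1 · 6 = 6
  d = 42: 𝟙(42) · Id(168/42) = 1 · 4 = 4
  d = 56: 𝟙(56) · Id(168/56) = 1 · 3 = 3
  d = 84: 𝟙(84) · Id(168/84) = 1 · 2 = 2
  d = 168: 𝟙(168) · Id(168/168) = 1 · 1 = 1
Summing: (𝟙 * Id)(168) = 168 + 84 + 56 + 42 + 28 + 24 + 21 + 14 + 12 + 8 + 7 + 6 + 4 + 3 + 2 + 1 = 480.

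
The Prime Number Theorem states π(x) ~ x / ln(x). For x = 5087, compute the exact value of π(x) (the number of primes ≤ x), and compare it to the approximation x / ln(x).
π(5087) = 680;  x/ln(x) ≈ 596.06;  relative error ≈ 12.34%.

Directly count primes up to 5087: π(5087) = 680. The PNT approximation gives 5087/ln(5087) ≈ 5087/8.53444 ≈ 596.06. Relative error (π(x) − x/ln(x)) / π(x) ≈ 12.34%; the approximation is known to undercount slightly (Li(x) is a better estimate).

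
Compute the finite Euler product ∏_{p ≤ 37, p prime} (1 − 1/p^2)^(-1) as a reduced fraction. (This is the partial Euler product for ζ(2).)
∏ = 5974606913975783369/3652034743605657600

The primes p ≤ 37 are [2, 3, 5, 7, 11, 13, 17, 19, 23, 29, 31, 37]. For each prime, (1 − 1/p^2)^(-1) = p^2 / (p^2 − 1). The product is (1 − 1/2^2)^(-1), (1 − 1/3^2)^(-1), (1 − 1/5^2)^(-1), (1 − 1/7^2)^(-1), (1 − 1/11^2)^(-1), (1 − 1/13^2)^(-1), (1 − 1/17^2)^(-1), (1 − 1/19^2)^(-1), (1 − 1/23^2)^(-1), (1 − 1/29^2)^(-1), (1 − 1/31^2)^(-1), (1 − 1/37^2)^(-1) = ∏ p^2 / (p^2 − 1) = 5974606913975783369/3652034743605657600.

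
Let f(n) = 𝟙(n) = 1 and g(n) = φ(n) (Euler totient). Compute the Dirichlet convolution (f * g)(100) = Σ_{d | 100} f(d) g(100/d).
(𝟙 * φ)(100) = 100

Divisors of 100: [1, 2, 4, 5, 10, 20, 25, 50, 100]. For each d | 100:
  d = 1: 𝟙(1) · φ(100/1) = 1 · 40 = 40
  d = 2: 𝟙(2) · φ(100/2) = 1 · 20 = 20
  d = 4: 𝟙(4) · φ(100/4) = 1 · 20 = 20
  d = 5: 𝟙(5) · φ(100/5) = 1 · 8 = 8
  d = 10: 𝟙(10) · φ(100/10) = 1 · 4 = 4
  d = 20: 𝟙(20) · φ(100/20) = 1 · 4 = 4
  d = 25: 𝟙(25) · φ(100/25) = 1 · 2 = 2
  d = 50: 𝟙(50) · φ(100/50) = 1 · 1 = 1
  d = 100: 𝟙(100) · φ(100/100) = 1 · 1 = 1
Summing: (𝟙 * φ)(100) = 40 + 20 + 20 + 8 + 4 + 4 + 2 + 1 + 1 = 100.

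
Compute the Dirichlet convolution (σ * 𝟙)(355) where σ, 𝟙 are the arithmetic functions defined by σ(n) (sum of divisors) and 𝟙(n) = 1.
(σ * 𝟙)(355) = 511

Divisors of 355: [1, 5, 71, 355]. For each d | 355:
  d = 1: σ(1) · 𝟙(355/1) = 1 · 1 = 1
  d = 5: σ(5) · 𝟙(355/5) = 6 · 1 = 6
  d = 71: σ(71) · 𝟙(355/71) = 72 · 1 = 72
  d = 355: σ(355) · 𝟙(355/355) = 432 · 1 = 432
Summing: (σ * 𝟙)(355) = 1 + 6 + 72 + 432 = 511.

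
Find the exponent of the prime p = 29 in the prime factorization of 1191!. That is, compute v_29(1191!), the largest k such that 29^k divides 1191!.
v_29(1191!) = 42

Legendre's formula: v_p(n!) = Σ_{k ≥ 1} ⌊n / p^k⌋. For p = 29, n = 1191, the terms are:
  ⌊1191/29^1⌋ = ⌊1191/29⌋ = 41
  ⌊1191/29^2⌋ = ⌊1191/841⌋ = 1
(the next term ⌊1191/29^3⌋ = 0, terminating the sum). Summing: v_29(1191!) = 41 + 1 = 42.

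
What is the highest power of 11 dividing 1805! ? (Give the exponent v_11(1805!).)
v_11(1805!) = 179

Legendre's formula: v_p(n!) = Σ_{k ≥ 1} ⌊n / p^k⌋. For p = 11, n = 1805, the terms are:
  ⌊1805/11^1⌋ = ⌊1805/11⌋ = 164
  ⌊1805/11^2⌋ = ⌊1805/121⌋ = 14
  ⌊1805/11^3⌋ = ⌊1805/1331⌋ = 1
(the next term ⌊1805/11^4⌋ = 0, terminating the sum). Summing: v_11(1805!) = 164 + 14 + 1 = 179.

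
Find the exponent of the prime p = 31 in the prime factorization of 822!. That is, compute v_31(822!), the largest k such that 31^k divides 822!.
v_31(822!) = 26

Legendre's formula: v_p(n!) = Σ_{k ≥ 1} ⌊n / p^k⌋. For p = 31, n = 822, the terms are:
  ⌊822/31^1⌋ = ⌊822/31⌋ = 26
(the next term ⌊822/31^2⌋ = 0, terminating the sum). Summing: v_31(822!) = 26 = 26.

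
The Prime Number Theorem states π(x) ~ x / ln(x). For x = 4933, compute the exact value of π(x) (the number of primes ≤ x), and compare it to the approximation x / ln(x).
π(4933) = 659;  x/ln(x) ≈ 580.10;  relative error ≈ 11.97%.

Directly count primes up to 4933: π(4933) = 659. The PNT approximation gives 4933/ln(4933) ≈ 4933/8.50370 ≈ 580.10. Relative error (π(x) − x/ln(x)) / π(x) ≈ 11.97%; the approximation is known to undercount slightly (Li(x) is a better estimate).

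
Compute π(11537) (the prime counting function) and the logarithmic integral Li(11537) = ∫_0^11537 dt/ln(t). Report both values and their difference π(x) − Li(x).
π(11537) = 1390;  Li(11537) ≈ 1411.70;  π(x) − Li(x) ≈ -21.70.

Direct count of primes ≤ 11537 gives π(11537) = 1390. Numerical evaluation of the logarithmic integral gives Li(11537) ≈ 1411.70. The difference π(x) − Li(x) ≈ -21.70 is typically negative for small/moderate x (Li(x) overestimates), though Littlewood's theorem shows this sign changes infinitely often.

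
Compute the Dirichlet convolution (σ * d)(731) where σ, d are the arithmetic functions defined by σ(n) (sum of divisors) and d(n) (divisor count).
(σ * d)(731) = 920

Divisors of 731: [1, 17, 43, 731]. For each d | 731:
  d = 1: σ(1) · d(731/1) = 1 · 4 = 4
  d = 17: σ(17) · d(731/17) = 18 · 2 = 36
  d = 43: σ(43) · d(731/43) = 44 · 2 = 88
  d = 731: σ(731) · d(731/731) = 792 · 1 = 792
Summing: (σ * d)(731) = 4 + 36 + 88 + 792 = 920.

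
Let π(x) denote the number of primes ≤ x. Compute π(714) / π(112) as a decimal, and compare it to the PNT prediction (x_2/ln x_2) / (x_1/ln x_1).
π(714)/π(112) = 127/29 ≈ 4.3793;  PNT prediction ≈ 4.5778.

π(112) = 29 and π(714) = 127, so π(714)/π(112) ≈ 4.3793. The PNT-predicted ratio is (714/ln(714)) / (112/ln(112)) ≈ 4.5778. The two agree to within a few percent, as expected.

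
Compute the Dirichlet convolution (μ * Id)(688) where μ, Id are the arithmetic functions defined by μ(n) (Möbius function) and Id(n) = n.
(μ * Id)(688) = 336

Divisors of 688: [1, 2, 4, 8, 16, 43, 86, 172, 344, 688]. For each d | 688:
  d = 1: μ(1) · Id(688/1) = 1 · 688 = 688
  d = 2: μ(2) · Id(688/2) = -1 · 344 = -344
  d = 4: μ(4) · Id(688/4) = 0 · 172 = 0
  d = 8: μ(8) · Id(688/8) = 0 · 86 = 0
  d = 16: μ(16) · Id(688/16) = 0 · 43 = 0
  d = 43: μ(43) · Id(688/43) = -1 · 16 = -16
  d = 86: μ(86) · Id(688/86) = 1 · 8 = 8
  d = 172: μ(172) · Id(688/172) = 0 · 4 = 0
  d = 344: μ(344) · Id(688/344) = 0 · 2 = 0
  d = 688: μ(688) · Id(688/688) = 0 · 1 = 0
Summing: (μ * Id)(688) = 688 + -344 + 0 + 0 + 0 + -16 + 8 + 0 + 0 + 0 = 336.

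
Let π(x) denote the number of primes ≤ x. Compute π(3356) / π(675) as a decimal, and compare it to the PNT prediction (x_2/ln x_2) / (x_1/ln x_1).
π(3356)/π(675) = 472/122 ≈ 3.8689;  PNT prediction ≈ 3.9897.

π(675) = 122 and π(3356) = 472, so π(3356)/π(675) ≈ 3.8689. The PNT-predicted ratio is (3356/ln(3356)) / (675/ln(675)) ≈ 3.9897. The two agree to within a few percent, as expected.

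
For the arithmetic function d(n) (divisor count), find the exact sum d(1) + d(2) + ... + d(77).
Σ_{n ≤ 77} d(n) = 348

Compute d(n) for each 1 ≤ n ≤ 77: d(1) = 1, d(2) = 2, d(3) = 2, d(4) = 3, d(5) = 2, d(6) = 4, d(7) = 2, d(8) = 4, d(9) = 3, d(10) = 4, d(11) = 2, d(12) = 6, d(13) = 2, d(14) = 4, d(15) = 4, d(16) = 5, d(17) = 2, d(18) = 6, d(19) = 2, d(20) = 6, d(21) = 4, d(22) = 4, d(23) = 2, d(24) = 8, d(25) = 3, d(26) = 4, d(27) = 4, d(28) = 6, d(29) = 2, d(30) = 8, d(31) = 2, d(32) = 6, d(33) = 4, d(34) = 4, d(35) = 4, d(36) = 9, d(37) = 2, d(38) = 4, d(39) = 4, d(40) = 8, d(41) = 2, d(42) = 8, d(43) = 2, d(44) = 6, d(45) = 6, d(46) = 4, d(47) = 2, d(48) = 10, d(49) = 3, d(50) = 6, d(51) = 4, d(52) = 6, d(53) = 2, d(54) = 8, d(55) = 4, d(56) = 8, d(57) = 4, d(58) = 4, d(59) = 2, d(60) = 12, d(61) = 2, d(62) = 4, d(63) = 6, d(64) = 7, d(65) = 4, d(66) = 8, d(67) = 2, d(68) = 6, d(69) = 4, d(70) = 8, d(71) = 2, d(72) = 12, d(73) = 2, d(74) = 4, d(75) = 6, d(76) = 6, d(77) = 4. Summing all 77 values: 348. (Dirichlet's divisor formula: Σ_{n ≤ x} d(n) = x ln(x) + (2γ − 1) x + O(√x). For x = 77, the asymptotic estimate is ≈ 346.36.)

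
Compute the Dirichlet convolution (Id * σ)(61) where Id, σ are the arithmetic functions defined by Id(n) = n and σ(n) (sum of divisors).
(Id * σ)(61) = 123

Divisors of 61: [1, 61]. For each d | 61:
  d = 1: Id(1) · σ(61/1) = 1 · 62 = 62
  d = 61: Id(61) · σ(61/61) = 61 · 1 = 61
Summing: (Id * σ)(61) = 62 + 61 = 123.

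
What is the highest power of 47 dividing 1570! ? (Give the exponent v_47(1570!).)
v_47(1570!) = 33

Legendre's formula: v_p(n!) = Σ_{k ≥ 1} ⌊n / p^k⌋. For p = 47, n = 1570, the terms are:
  ⌊1570/47^1⌋ = ⌊1570/47⌋ = 33
(the next term ⌊1570/47^2⌋ = 0, terminating the sum). Summing: v_47(1570!) = 33 = 33.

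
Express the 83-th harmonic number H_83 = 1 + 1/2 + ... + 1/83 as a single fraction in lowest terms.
H_83 = 3672441655127796364812512959533039359/734184632222154704090370027645633600

Direct summation: H_83 = 1 + 1/2 + ... + 1/83. The least common denominator is lcm(1, ..., 83) = 8076030954443701744994070304101969600; over this denominator the numerator is 8076030954443701744994070304101969600 + 4038015477221850872497035152050984800 + 2692010318147900581664690101367323200 + 2019007738610925436248517576025492400 + 1615206190888740348998814060820393920 + 1346005159073950290832345050683661600 + 1153718707777671677856295757728852800 + 1009503869305462718124258788012746200 + 897336772715966860554896700455774400 + 807603095444370174499407030410196960 + 734184632222154704090370027645633600 + 673002579536975145416172525341830800 + 621233150341823211153390023392459200 + 576859353888835838928147878864426400 + 538402063629580116332938020273464640 + 504751934652731359062129394006373100 + 475060644379041279117298253182468800 + 448668386357983430277448350227887200 + 425054260760194828683898437057998400 + 403801547722185087249703515205098480 + 384572902592557225952098585909617600 + 367092316111077352045185013822816800 + 351131780627987032391046534960955200 + 336501289768487572708086262670915400 + 323041238177748069799762812164078784 + 310616575170911605576695011696229600 + 299112257571988953518298900151924800 + 288429676944417919464073939432213200 + 278483826015300060172209320831102400 + 269201031814790058166469010136732320 + 260517127562700056290131300132321600 + 252375967326365679531064697003186550 + 244728210740718234696790009215211200 + 237530322189520639558649126591234400 + 230743741555534335571259151545770560 + 224334193178991715138724175113943600 + 218271106876856803918758656867620800 + 212527130380097414341949218528999200 + 207077716780607737051130007797486400 + 201900773861092543624851757602549240 + 196976364742529310853513909856145600 + 192286451296278612976049292954808800 + 187814673359155854534745821025627200 + 183546158055538676022592506911408400 + 179467354543193372110979340091154880 + 175565890313993516195523267480477600 + 171830445839227696702001495831956800 + 168250644884243786354043131335457700 + 164816958253953096836613679675550400 + 161520619088874034899881406082039392 + 158353548126347093039099417727489600 + 155308287585455802788347505848114800 + 152377942536673617830076798190603200 + 149556128785994476759149450075962400 + 146836926444430940818074005529126720 + 144214838472208959732036969716106600 + 141684753586731609561299479019332800 + 139241913007650030086104660415551200 + 136881880583791554999899496679694400 + 134600515907395029083234505068366160 + 132393950072847569590066726296753600 + 130258563781350028145065650066160800 + 128190967530852408650699528636539200 + 126187983663182839765532348501593275 + 124246630068364642230678004678491840 + 122364105370359117348395004607605600 + 120537775439458234999911497076148800 + 118765161094760319779324563295617200 + 117043926875995677463682178320318400 + 115371870777767167785629575772885280 + 113746914851319742887240426818337600 + 112167096589495857569362087556971800 + 110630561019776736232795483617835200 + 109135553438428401959379328433810400 + 107680412725916023266587604054692928 + 106263565190048707170974609264499600 + 104883518888879243441481432520804800 + 103538858390303868525565003898743200 + 102228239929667110696127472203822400 + 100950386930546271812425878801274620 + 99704085857329651172766300050641600 + 98488182371264655426756954928072800 + 97301577764381948734868316916891200 = 40396858206405760012937642554863432949, so H_83 = 40396858206405760012937642554863432949/8076030954443701744994070304101969600; reducing by gcd(40396858206405760012937642554863432949, 8076030954443701744994070304101969600) = 11 gives 3672441655127796364812512959533039359/734184632222154704090370027645633600 ≈ 5.00207. (The PNT-adjacent estimate ln(83) + γ ≈ 4.99606 matches within O(1/n).)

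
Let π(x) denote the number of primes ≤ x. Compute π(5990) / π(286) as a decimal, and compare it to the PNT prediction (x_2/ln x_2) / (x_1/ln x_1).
π(5990)/π(286) = 783/61 ≈ 12.8361;  PNT prediction ≈ 13.6194.

π(286) = 61 and π(5990) = 783, so π(5990)/π(286) ≈ 12.8361. The PNT-predicted ratio is (5990/ln(5990)) / (286/ln(286)) ≈ 13.6194. The two agree to within a few percent, as expected.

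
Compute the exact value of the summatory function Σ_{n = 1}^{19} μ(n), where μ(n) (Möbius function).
Σ_{n ≤ 19} μ(n) = -3

Compute μ(n) for each 1 ≤ n ≤ 19: μ(1) = 1, μ(2) = -1, μ(3) = -1, μ(4) = 0, μ(5) = -1, μ(6) = 1, μ(7) = -1, μ(8) = 0, μ(9) = 0, μ(10) = 1, μ(11) = -1, μ(12) = 0, μ(13) = -1, μ(14) = 1, μ(15) = 1, μ(16) = 0, μ(17) = -1, μ(18) = 0, μ(19) = -1. Summing all 19 values: -3. (Mertens function M(x) = Σ_{n ≤ x} μ(n); on average M(x) should be small (PNT ⟺ M(x) = o(x)).)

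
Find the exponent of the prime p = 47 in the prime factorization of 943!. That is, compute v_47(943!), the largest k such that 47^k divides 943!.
v_47(943!) = 20

Legendre's formula: v_p(n!) = Σ_{k ≥ 1} ⌊n / p^k⌋. For p = 47, n = 943, the terms are:
  ⌊943/47^1⌋ = ⌊943/47⌋ = 20
(the next term ⌊943/47^2⌋ = 0, terminating the sum). Summing: v_47(943!) = 20 = 20.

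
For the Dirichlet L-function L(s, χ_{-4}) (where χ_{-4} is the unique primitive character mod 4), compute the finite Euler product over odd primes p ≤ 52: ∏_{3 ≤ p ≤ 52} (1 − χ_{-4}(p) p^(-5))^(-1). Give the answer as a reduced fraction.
∏ = 7508883803148623376075754946450365737429310788606076172798130278074505/7537845509642297199917174706861149114875564283464393121061743521431552

The odd primes p ≤ 52 are [3, 5, 7, 11, 13, 17, 19, 23, 29, 31, 37, 41, 43, 47]. For each, χ(p) = 1 if p ≡ 1 mod 4, χ(p) = −1 if p ≡ 3 mod 4. Taking (1 − χ(p)/p^5)^(-1) = p^5/(p^5 − χ(p)): (1 − (-1)/3^5)^(-1) · (1 − (1)/5^5)^(-1) · (1 − (-1)/7^5)^(-1) · (1 − (-1)/11^5)^(-1) · (1 − (1)/13^5)^(-1) · (1 − (1)/17^5)^(-1) · (1 − (-1)/19^5)^(-1) · (1 − (-1)/23^5)^(-1) · (1 − (1)/29^5)^(-1) · (1 − (-1)/31^5)^(-1) · (1 − (1)/37^5)^(-1) · (1 − (1)/41^5)^(-1) · (1 − (-1)/43^5)^(-1) · (1 − (-1)/47^5)^(-1) = 7508883803148623376075754946450365737429310788606076172798130278074505/7537845509642297199917174706861149114875564283464393121061743521431552.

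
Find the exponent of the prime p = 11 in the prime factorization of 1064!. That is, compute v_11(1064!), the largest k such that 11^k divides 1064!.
v_11(1064!) = 104

Legendre's formula: v_p(n!) = Σ_{k ≥ 1} ⌊n / p^k⌋. For p = 11, n = 1064, the terms are:
  ⌊1064/11^1⌋ = ⌊1064/11⌋ = 96
  ⌊1064/11^2⌋ = ⌊1064/121⌋ = 8
(the next term ⌊1064/11^3⌋ = 0, terminating the sum). Summing: v_11(1064!) = 96 + 8 = 104.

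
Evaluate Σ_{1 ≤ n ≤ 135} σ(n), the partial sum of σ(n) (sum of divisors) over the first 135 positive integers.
Σ_{n ≤ 135} σ(n) = 15035

Compute σ(n) for each 1 ≤ n ≤ 135: σ(1) = 1, σ(2) = 3, σ(3) = 4, σ(4) = 7, σ(5) = 6, σ(6) = 12, σ(7) = 8, σ(8) = 15, σ(9) = 13, σ(10) = 18, σ(11) = 12, σ(12) = 28, σ(13) = 14, σ(14) = 24, σ(15) = 24, σ(16) = 31, σ(17) = 18, σ(18) = 39, σ(19) = 20, σ(20) = 42, σ(21) = 32, σ(22) = 36, σ(23) = 24, σ(24) = 60, σ(25) = 31, σ(26) = 42, σ(27) = 40, σ(28) = 56, σ(29) = 30, σ(30) = 72, σ(31) = 32, σ(32) = 63, σ(33) = 48, σ(34) = 54, σ(35) = 48, σ(36) = 91, σ(37) = 38, σ(38) = 60, σ(39) = 56, σ(40) = 90, σ(41) = 42, σ(42) = 96, σ(43) = 44, σ(44) = 84, σ(45) = 78, σ(46) = 72, σ(47) = 48, σ(48) = 124, σ(49) = 57, σ(50) = 93, σ(51) = 72, σ(52) = 98, σ(53) = 54, σ(54) = 120, σ(55) = 72, σ(56) = 120, σ(57) = 80, σ(58) = 90, σ(59) = 60, σ(60) = 168, σ(61) = 62, σ(62) = 96, σ(63) = 104, σ(64) = 127, σ(65) = 84, σ(66) = 144, σ(67) = 68, σ(68) = 126, σ(69) = 96, σ(70) = 144, σ(71) = 72, σ(72) = 195, σ(73) = 74, σ(74) = 114, σ(75) = 124, σ(76) = 140, σ(77) = 96, σ(78) = 168, σ(79) = 80, σ(80) = 186, σ(81) = 121, σ(82) = 126, σ(83) = 84, σ(84) = 224, σ(85) = 108, σ(86) = 132, σ(87) = 120, σ(88) = 180, σ(89) = 90, σ(90) = 234, σ(91) = 112, σ(92) = 168, σ(93) = 128, σ(94) = 144, σ(95) = 120, σ(96) = 252, σ(97) = 98, σ(98) = 171, σ(99) = 156, σ(100) = 217, σ(101) = 102, σ(102) = 216, σ(103) = 104, σ(104) = 210, σ(105) = 192, σ(106) = 162, σ(107) = 108, σ(108) = 280, σ(109) = 110, σ(110) = 216, σ(111) = 152, σ(112) = 248, σ(113) = 114, σ(114) = 240, σ(115) = 144, σ(116) = 210, σ(117) = 182, σ(118) = 180, σ(119) = 144, σ(120) = 360, σ(121) = 133, σ(122) = 186, σ(123) = 168, σ(124) = 224, σ(125) = 156, σ(126) = 312, σ(127) = 128, σ(128) = 255, σ(129) = 176, σ(130) = 252, σ(131) = 132, σ(132) = 336, σ(133) = 160, σ(134) = 204, σ(135) = 240. Summing all 135 values: 15035. (Average order: Σ_{n ≤ x} σ(n) ~ (π²/12) x². For x = 135, (π²/12)·135² ≈ 14989.46.)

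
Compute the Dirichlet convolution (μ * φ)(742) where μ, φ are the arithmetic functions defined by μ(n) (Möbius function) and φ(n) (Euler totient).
(μ * φ)(742) = 0

Divisors of 742: [1, 2, 7, 14, 53, 106, 371, 742]. For each d | 742:
  d = 1: μ(1) · φ(742/1) = 1 · 312 = 312
  d = 2: μ(2) · φ(742/2) = -1 · 312 = -312
  d = 7: μ(7) · φ(742/7) = -1 · 52 = -52
  d = 14: μ(14) · φ(742/14) = 1 · 52 = 52
  d = 53: μ(53) · φ(742/53) = -1 · 6 = -6
  d = 106: μ(106) · φ(742/106) = 1 · 6 = 6
  d = 371: μ(371) · φ(742/371) = 1 · 1 = 1
  d = 742: μ(742) · φ(742/742) = -1 · 1 = -1
Summing: (μ * φ)(742) = 312 + -312 + -52 + 52 + -6 + 6 + 1 + -1 = 0.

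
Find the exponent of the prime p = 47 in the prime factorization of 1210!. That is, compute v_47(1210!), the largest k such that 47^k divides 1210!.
v_47(1210!) = 25

Legendre's formula: v_p(n!) = Σ_{k ≥ 1} ⌊n / p^k⌋. For p = 47, n = 1210, the terms are:
  ⌊1210/47^1⌋ = ⌊1210/47⌋ = 25
(the next term ⌊1210/47^2⌋ = 0, terminating the sum). Summing: v_47(1210!) = 25 = 25.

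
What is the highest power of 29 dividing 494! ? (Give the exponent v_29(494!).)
v_29(494!) = 17

Legendre's formula: v_p(n!) = Σ_{k ≥ 1} ⌊n / p^k⌋. For p = 29, n = 494, the terms are:
  ⌊494/29^1⌋ = ⌊494/29⌋ = 17
(the next term ⌊494/29^2⌋ = 0, terminating the sum). Summing: v_29(494!) = 17 = 17.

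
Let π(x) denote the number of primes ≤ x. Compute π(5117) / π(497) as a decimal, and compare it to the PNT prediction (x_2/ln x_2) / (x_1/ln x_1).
π(5117)/π(497) = 684/94 ≈ 7.2766;  PNT prediction ≈ 7.4848.

π(497) = 94 and π(5117) = 684, so π(5117)/π(497) ≈ 7.2766. The PNT-predicted ratio is (5117/ln(5117)) / (497/ln(497)) ≈ 7.4848. The two agree to within a few percent, as expected.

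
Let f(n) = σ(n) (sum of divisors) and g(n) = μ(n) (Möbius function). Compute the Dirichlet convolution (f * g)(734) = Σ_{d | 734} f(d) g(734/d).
(σ * μ)(734) = 734

Divisors of 734: [1, 2, 367, 734]. For each d | 734:
  d = 1: σ(1) · μ(734/1) = 1 · 1 = 1
  d = 2: σ(2) · μ(734/2) = 3 · -1 = -3
  d = 367: σ(367) · μ(734/367) = 368 · -1 = -368
  d = 734: σ(734) · μ(734/734) = 1104 · 1 = 1104
Summing: (σ * μ)(734) = 1 + -3 + -368 + 1104 = 734.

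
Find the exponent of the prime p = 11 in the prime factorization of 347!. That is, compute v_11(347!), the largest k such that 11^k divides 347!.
v_11(347!) = 33

Legendre's formula: v_p(n!) = Σ_{k ≥ 1} ⌊n / p^k⌋. For p = 11, n = 347, the terms are:
  ⌊347/11^1⌋ = ⌊347/11⌋ = 31
  ⌊347/11^2⌋ = ⌊347/121⌋ = 2
(the next term ⌊347/11^3⌋ = 0, terminating the sum). Summing: v_11(347!) = 31 + 2 = 33.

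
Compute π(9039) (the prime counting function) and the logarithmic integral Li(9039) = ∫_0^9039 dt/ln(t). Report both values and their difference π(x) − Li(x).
π(9039) = 1122;  Li(9039) ≈ 1141.23;  π(x) − Li(x) ≈ -19.23.

Direct count of primes ≤ 9039 gives π(9039) = 1122. Numerical evaluation of the logarithmic integral gives Li(9039) ≈ 1141.23. The difference π(x) − Li(x) ≈ -19.23 is typically negative for small/moderate x (Li(x) overestimates), though Littlewood's theorem shows this sign changes infinitely often.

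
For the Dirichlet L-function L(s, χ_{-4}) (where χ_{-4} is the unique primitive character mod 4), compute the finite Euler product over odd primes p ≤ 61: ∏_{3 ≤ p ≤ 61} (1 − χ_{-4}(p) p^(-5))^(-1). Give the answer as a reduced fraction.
∏ = 478212334295798677259125227573990358291095208018494528428976877948999059062284551009530475199/480056794509206891424767146601704797711651986953735424570384919662551238689346859653136384000

The odd primes p ≤ 61 are [3, 5, 7, 11, 13, 17, 19, 23, 29, 31, 37, 41, 43, 47, 53, 59, 61]. For each, χ(p) = 1 if p ≡ 1 mod 4, χ(p) = −1 if p ≡ 3 mod 4. Taking (1 − χ(p)/p^5)^(-1) = p^5/(p^5 − χ(p)): (1 − (-1)/3^5)^(-1) · (1 − (1)/5^5)^(-1) · (1 − (-1)/7^5)^(-1) · (1 − (-1)/11^5)^(-1) · (1 − (1)/13^5)^(-1) · (1 − (1)/17^5)^(-1) · (1 − (-1)/19^5)^(-1) · (1 − (-1)/23^5)^(-1) · (1 − (1)/29^5)^(-1) · (1 − (-1)/31^5)^(-1) · (1 − (1)/37^5)^(-1) · (1 − (1)/41^5)^(-1) · (1 − (-1)/43^5)^(-1) · (1 − (-1)/47^5)^(-1) · (1 − (1)/53^5)^(-1) · (1 − (-1)/59^5)^(-1) · (1 − (1)/61^5)^(-1) = 478212334295798677259125227573990358291095208018494528428976877948999059062284551009530475199/480056794509206891424767146601704797711651986953735424570384919662551238689346859653136384000.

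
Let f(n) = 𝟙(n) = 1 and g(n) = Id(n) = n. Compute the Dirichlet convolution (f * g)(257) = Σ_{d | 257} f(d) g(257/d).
(𝟙 * Id)(257) = 258

Divisors of 257: [1, 257]. For each d | 257:
  d = 1: 𝟙(1) · Id(257/1) = 1 · 257 = 257
  d = 257: 𝟙(257) · Id(257/257) = 1 · 1 = 1
Summing: (𝟙 * Id)(257) = 257 + 1 = 258.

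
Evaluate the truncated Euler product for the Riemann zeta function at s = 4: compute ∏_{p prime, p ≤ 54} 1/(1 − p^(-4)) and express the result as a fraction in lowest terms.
∏ = 750937919501355467062347671738968589096863062629/693820677147413996973765862820413440000000000000

The primes p ≤ 54 are [2, 3, 5, 7, 11, 13, 17, 19, 23, 29, 31, 37, 41, 43, 47, 53]. For each prime, (1 − 1/p^4)^(-1) = p^4 / (p^4 − 1). The product is (1 − 1/2^4)^(-1), (1 − 1/3^4)^(-1), (1 − 1/5^4)^(-1), (1 − 1/7^4)^(-1), (1 − 1/11^4)^(-1), (1 − 1/13^4)^(-1), (1 − 1/17^4)^(-1), (1 − 1/19^4)^(-1), (1 − 1/23^4)^(-1), (1 − 1/29^4)^(-1), (1 − 1/31^4)^(-1), (1 − 1/37^4)^(-1), (1 − 1/41^4)^(-1), (1 − 1/43^4)^(-1), (1 − 1/47^4)^(-1), (1 − 1/53^4)^(-1) = ∏ p^4 / (p^4 − 1) = 750937919501355467062347671738968589096863062629/693820677147413996973765862820413440000000000000.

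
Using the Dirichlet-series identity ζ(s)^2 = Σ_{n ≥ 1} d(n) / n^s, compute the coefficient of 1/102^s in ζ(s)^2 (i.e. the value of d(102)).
d(102) = 8

ζ(s)^2 = (Σ 1/m^s)(Σ 1/k^s). The coefficient of 1/n^s in the product is the number of ordered pairs (m, k) with mk = n, which equals d(n). For n = 102, divisors are [1, 2, 3, 6, 17, 34, 51, 102], so d(102) = 8.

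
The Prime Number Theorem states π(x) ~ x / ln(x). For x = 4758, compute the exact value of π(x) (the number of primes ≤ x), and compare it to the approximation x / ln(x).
π(4758) = 640;  x/ln(x) ≈ 561.91;  relative error ≈ 12.20%.

Directly count primes up to 4758: π(4758) = 640. The PNT approximation gives 4758/ln(4758) ≈ 4758/8.46758 ≈ 561.91. Relative error (π(x) − x/ln(x)) / π(x) ≈ 12.20%; the approximation is known to undercount slightly (Li(x) is a better estimate).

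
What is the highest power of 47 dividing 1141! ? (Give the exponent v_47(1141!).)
v_47(1141!) = 24

Legendre's formula: v_p(n!) = Σ_{k ≥ 1} ⌊n / p^k⌋. For p = 47, n = 1141, the terms are:
  ⌊1141/47^1⌋ = ⌊1141/47⌋ = 24
(the next term ⌊1141/47^2⌋ = 0, terminating the sum). Summing: v_47(1141!) = 24 = 24.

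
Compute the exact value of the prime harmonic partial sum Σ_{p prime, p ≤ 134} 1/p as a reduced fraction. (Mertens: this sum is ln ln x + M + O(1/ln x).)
Σ 1/p = 980956909242278731029785409368357903506317057050081/525896479052627740771371797072411912900610967452630

π(134) = 32, so the primes ≤ 134 are [2, 3, 5, 7, 11, 13, 17, 19, 23, 29, 31, 37, 41, 43, 47, 53, 59, 61, 67, 71, 73, 79, 83, 89, 97, 101, 103, 107, 109, 113, 127, 131]. Summing 1/p over these primes: 980956909242278731029785409368357903506317057050081/525896479052627740771371797072411912900610967452630 ≈ 1.8653. Mertens estimate ln ln(134) + 0.2615 ≈ 1.8503.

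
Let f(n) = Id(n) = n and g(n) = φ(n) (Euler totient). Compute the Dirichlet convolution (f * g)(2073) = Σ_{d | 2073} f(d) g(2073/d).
(Id * φ)(2073) = 6905

Divisors of 2073: [1, 3, 691, 2073]. For each d | 2073:
  d = 1: Id(1) · φ(2073/1) = 1 · 1380 = 1380
  d = 3: Id(3) · φ(2073/3) = 3 · 690 = 2070
  d = 691: Id(691) · φ(2073/691) = 691 · 2 = 1382
  d = 2073: Id(2073) · φ(2073/2073) = 2073 · 1 = 2073
Summing: (Id * φ)(2073) = 1380 + 2070 + 1382 + 2073 = 6905.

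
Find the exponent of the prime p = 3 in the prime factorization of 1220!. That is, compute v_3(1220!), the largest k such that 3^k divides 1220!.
v_3(1220!) = 607

Legendre's formula: v_p(n!) = Σ_{k ≥ 1} ⌊n / p^k⌋. For p = 3, n = 1220, the terms are:
  ⌊1220/3^1⌋ = ⌊1220/3⌋ = 406
  ⌊1220/3^2⌋ = ⌊1220/9⌋ = 135
  ⌊1220/3^3⌋ = ⌊1220/27⌋ = 45
  ⌊1220/3^4⌋ = ⌊1220/81⌋ = 15
  ⌊1220/3^5⌋ = ⌊1220/243⌋ = 5
  ⌊1220/3^6⌋ = ⌊1220/729⌋ = 1
(the next term ⌊1220/3^7⌋ = 0, terminating the sum). Summing: v_3(1220!) = 406 + 135 + 45 + 15 + 5 + 1 = 607.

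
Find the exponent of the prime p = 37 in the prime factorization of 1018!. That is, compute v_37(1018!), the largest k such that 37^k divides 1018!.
v_37(1018!) = 27

Legendre's formula: v_p(n!) = Σ_{k ≥ 1} ⌊n / p^k⌋. For p = 37, n = 1018, the terms are:
  ⌊1018/37^1⌋ = ⌊1018/37⌋ = 27
(the next term ⌊1018/37^2⌋ = 0, terminating the sum). Summing: v_37(1018!) = 27 = 27.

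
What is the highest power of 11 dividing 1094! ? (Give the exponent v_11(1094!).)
v_11(1094!) = 108

Legendre's formula: v_p(n!) = Σ_{k ≥ 1} ⌊n / p^k⌋. For p = 11, n = 1094, the terms are:
  ⌊1094/11^1⌋ = ⌊1094/11⌋ = 99
  ⌊1094/11^2⌋ = ⌊1094/121⌋ = 9
(the next term ⌊1094/11^3⌋ = 0, terminating the sum). Summing: v_11(1094!) = 99 + 9 = 108.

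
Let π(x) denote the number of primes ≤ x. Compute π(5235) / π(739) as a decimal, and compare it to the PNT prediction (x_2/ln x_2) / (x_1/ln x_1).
π(5235)/π(739) = 696/131 ≈ 5.3130;  PNT prediction ≈ 5.4643.

π(739) = 131 and π(5235) = 696, so π(5235)/π(739) ≈ 5.3130. The PNT-predicted ratio is (5235/ln(5235)) / (739/ln(739)) ≈ 5.4643. The two agree to within a few percent, as expected.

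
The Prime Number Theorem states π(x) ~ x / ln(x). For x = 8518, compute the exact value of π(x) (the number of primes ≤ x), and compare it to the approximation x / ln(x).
π(8518) = 1061;  x/ln(x) ≈ 941.22;  relative error ≈ 11.29%.

Directly count primes up to 8518: π(8518) = 1061. The PNT approximation gives 8518/ln(8518) ≈ 8518/9.04994 ≈ 941.22. Relative error (π(x) − x/ln(x)) / π(x) ≈ 11.29%; the approximation is known to undercount slightly (Li(x) is a better estimate).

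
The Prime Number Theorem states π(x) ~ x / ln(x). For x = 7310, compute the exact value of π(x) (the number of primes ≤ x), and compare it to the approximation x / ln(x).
π(7310) = 932;  x/ln(x) ≈ 821.63;  relative error ≈ 11.84%.

Directly count primes up to 7310: π(7310) = 932. The PNT approximation gives 7310/ln(7310) ≈ 7310/8.89700 ≈ 821.63. Relative error (π(x) − x/ln(x)) / π(x) ≈ 11.84%; the approximation is known to undercount slightly (Li(x) is a better estimate).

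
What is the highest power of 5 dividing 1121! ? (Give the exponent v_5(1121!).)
v_5(1121!) = 277

Legendre's formula: v_p(n!) = Σ_{k ≥ 1} ⌊n / p^k⌋. For p = 5, n = 1121, the terms are:
  ⌊1121/5^1⌋ = ⌊1121/5⌋ = 224
  ⌊1121/5^2⌋ = ⌊1121/25⌋ = 44
  ⌊1121/5^3⌋ = ⌊1121/125⌋ = 8
  ⌊1121/5^4⌋ = ⌊1121/625⌋ = 1
(the next term ⌊1121/5^5⌋ = 0, terminating the sum). Summing: v_5(1121!) = 224 + 44 + 8 + 1 = 277.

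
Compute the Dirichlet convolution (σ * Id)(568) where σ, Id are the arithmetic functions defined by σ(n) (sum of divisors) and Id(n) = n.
(σ * Id)(568) = 7007

Divisors of 568: [1, 2, 4, 8, 71, 142, 284, 568]. For each d | 568:
  d = 1: σ(1) · Id(568/1) = 1 · 568 = 568
  d = 2: σ(2) · Id(568/2) = 3 · 284 = 852
  d = 4: σ(4) · Id(568/4) = 7 · 142 = 994
  d = 8: σ(8) · Id(568/8) = 15 · 71 = 1065
  d = 71: σ(71) · Id(568/71) = 72 · 8 = 576
  d = 142: σ(142) · Id(568/142) = 216 · 4 = 864
  d = 284: σ(284) · Id(568/284) = 504 · 2 = 1008
  d = 568: σ(568) · Id(568/568) = 1080 · 1 = 1080
Summing: (σ * Id)(568) = 568 + 852 + 994 + 1065 + 576 + 864 + 1008 + 1080 = 7007.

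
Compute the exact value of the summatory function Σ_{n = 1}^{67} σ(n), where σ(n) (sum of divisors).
Σ_{n ≤ 67} σ(n) = 3699

Compute σ(n) for each 1 ≤ n ≤ 67: σ(1) = 1, σ(2) = 3, σ(3) = 4, σ(4) = 7, σ(5) = 6, σ(6) = 12, σ(7) = 8, σ(8) = 15, σ(9) = 13, σ(10) = 18, σ(11) = 12, σ(12) = 28, σ(13) = 14, σ(14) = 24, σ(15) = 24, σ(16) = 31, σ(17) = 18, σ(18) = 39, σ(19) = 20, σ(20) = 42, σ(21) = 32, σ(22) = 36, σ(23) = 24, σ(24) = 60, σ(25) = 31, σ(26) = 42, σ(27) = 40, σ(28) = 56, σ(29) = 30, σ(30) = 72, σ(31) = 32, σ(32) = 63, σ(33) = 48, σ(34) = 54, σ(35) = 48, σ(36) = 91, σ(37) = 38, σ(38) = 60, σ(39) = 56, σ(40) = 90, σ(41) = 42, σ(42) = 96, σ(43) = 44, σ(44) = 84, σ(45) = 78, σ(46) = 72, σ(47) = 48, σ(48) = 124, σ(49) = 57, σ(50) = 93, σ(51) = 72, σ(52) = 98, σ(53) = 54, σ(54) = 120, σ(55) = 72, σ(56) = 120, σ(57) = 80, σ(58) = 90, σ(59) = 60, σ(60) = 168, σ(61) = 62, σ(62) = 96, σ(63) = 104, σ(64) = 127, σ(65) = 84, σ(66) = 144, σ(67) = 68. Summing all 67 values: 3699. (Average order: Σ_{n ≤ x} σ(n) ~ (π²/12) x². For x = 67, (π²/12)·67² ≈ 3692.05.)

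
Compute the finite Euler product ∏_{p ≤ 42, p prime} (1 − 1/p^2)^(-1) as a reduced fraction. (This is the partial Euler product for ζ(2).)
∏ = 10043314222393291843289/6135418369257504768000

The primes p ≤ 42 are [2, 3, 5, 7, 11, 13, 17, 19, 23, 29, 31, 37, 41]. For each prime, (1 − 1/p^2)^(-1) = p^2 / (p^2 − 1). The product is (1 − 1/2^2)^(-1), (1 − 1/3^2)^(-1), (1 − 1/5^2)^(-1), (1 − 1/7^2)^(-1), (1 − 1/11^2)^(-1), (1 − 1/13^2)^(-1), (1 − 1/17^2)^(-1), (1 − 1/19^2)^(-1), (1 − 1/23^2)^(-1), (1 − 1/29^2)^(-1), (1 − 1/31^2)^(-1), (1 − 1/37^2)^(-1), (1 − 1/41^2)^(-1) = ∏ p^2 / (p^2 − 1) = 10043314222393291843289/6135418369257504768000.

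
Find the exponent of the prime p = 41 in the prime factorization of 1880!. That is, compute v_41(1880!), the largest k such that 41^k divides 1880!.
v_41(1880!) = 46

Legendre's formula: v_p(n!) = Σ_{k ≥ 1} ⌊n / p^k⌋. For p = 41, n = 1880, the terms are:
  ⌊1880/41^1⌋ = ⌊1880/41⌋ = 45
  ⌊1880/41^2⌋ = ⌊1880/1681⌋ = 1
(the next term ⌊1880/41^3⌋ = 0, terminating the sum). Summing: v_41(1880!) = 45 + 1 = 46.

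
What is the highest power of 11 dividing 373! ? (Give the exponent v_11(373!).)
v_11(373!) = 36

Legendre's formula: v_p(n!) = Σ_{k ≥ 1} ⌊n / p^k⌋. For p = 11, n = 373, the terms are:
  ⌊373/11^1⌋ = ⌊373/11⌋ = 33
  ⌊373/11^2⌋ = ⌊373/121⌋ = 3
(the next term ⌊373/11^3⌋ = 0, terminating the sum). Summing: v_11(373!) = 33 + 3 = 36.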